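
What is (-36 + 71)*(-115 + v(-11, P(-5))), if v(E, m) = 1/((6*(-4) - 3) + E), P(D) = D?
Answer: -152985/38 ≈ -4025.9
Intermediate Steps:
v(E, m) = 1/(-27 + E) (v(E, m) = 1/((-24 - 3) + E) = 1/(-27 + E))
(-36 + 71)*(-115 + v(-11, P(-5))) = (-36 + 71)*(-115 + 1/(-27 - 11)) = 35*(-115 + 1/(-38)) = 35*(-115 - 1/38) = 35*(-4371/38) = -152985/38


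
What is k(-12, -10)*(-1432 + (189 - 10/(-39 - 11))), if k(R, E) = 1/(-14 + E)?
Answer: 3107/60 ≈ 51.783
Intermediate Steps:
k(-12, -10)*(-1432 + (189 - 10/(-39 - 11))) = (-1432 + (189 - 10/(-39 - 11)))/(-14 - 10) = (-1432 + (189 - 10/(-50)))/(-24) = -(-1432 + (189 - (-1)*10/50))/24 = -(-1432 + (189 - 1*(-1/5)))/24 = -(-1432 + (189 + 1/5))/24 = -(-1432 + 946/5)/24 = -1/24*(-6214/5) = 3107/60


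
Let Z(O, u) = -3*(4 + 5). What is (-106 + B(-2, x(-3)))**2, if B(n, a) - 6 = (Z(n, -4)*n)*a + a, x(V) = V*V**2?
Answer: 2512225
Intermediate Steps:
x(V) = V**3
Z(O, u) = -27 (Z(O, u) = -3*9 = -27)
B(n, a) = 6 + a - 27*a*n (B(n, a) = 6 + ((-27*n)*a + a) = 6 + (-27*a*n + a) = 6 + (a - 27*a*n) = 6 + a - 27*a*n)
(-106 + B(-2, x(-3)))**2 = (-106 + (6 + (-3)**3 - 27*(-3)**3*(-2)))**2 = (-106 + (6 - 27 - 27*(-27)*(-2)))**2 = (-106 + (6 - 27 - 1458))**2 = (-106 - 1479)**2 = (-1585)**2 = 2512225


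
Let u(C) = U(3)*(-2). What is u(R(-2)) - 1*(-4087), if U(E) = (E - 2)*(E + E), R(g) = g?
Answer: 4075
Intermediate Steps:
U(E) = 2*E*(-2 + E) (U(E) = (-2 + E)*(2*E) = 2*E*(-2 + E))
u(C) = -12 (u(C) = (2*3*(-2 + 3))*(-2) = (2*3*1)*(-2) = 6*(-2) = -12)
u(R(-2)) - 1*(-4087) = -12 - 1*(-4087) = -12 + 4087 = 4075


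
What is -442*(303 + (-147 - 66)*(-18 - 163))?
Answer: -17174352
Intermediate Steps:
-442*(303 + (-147 - 66)*(-18 - 163)) = -442*(303 - 213*(-181)) = -442*(303 + 38553) = -442*38856 = -17174352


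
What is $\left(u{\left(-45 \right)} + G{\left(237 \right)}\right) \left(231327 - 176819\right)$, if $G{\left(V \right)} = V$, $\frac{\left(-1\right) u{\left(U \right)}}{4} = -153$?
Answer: $46277292$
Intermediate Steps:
$u{\left(U \right)} = 612$ ($u{\left(U \right)} = \left(-4\right) \left(-153\right) = 612$)
$\left(u{\left(-45 \right)} + G{\left(237 \right)}\right) \left(231327 - 176819\right) = \left(612 + 237\right) \left(231327 - 176819\right) = 849 \cdot 54508 = 46277292$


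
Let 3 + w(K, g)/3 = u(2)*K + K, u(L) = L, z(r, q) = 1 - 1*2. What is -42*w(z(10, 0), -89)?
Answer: 756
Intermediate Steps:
z(r, q) = -1 (z(r, q) = 1 - 2 = -1)
w(K, g) = -9 + 9*K (w(K, g) = -9 + 3*(2*K + K) = -9 + 3*(3*K) = -9 + 9*K)
-42*w(z(10, 0), -89) = -42*(-9 + 9*(-1)) = -42*(-9 - 9) = -42*(-18) = 756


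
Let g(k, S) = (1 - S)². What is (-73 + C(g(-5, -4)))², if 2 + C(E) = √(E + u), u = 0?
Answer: 4900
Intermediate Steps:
C(E) = -2 + √E (C(E) = -2 + √(E + 0) = -2 + √E)
(-73 + C(g(-5, -4)))² = (-73 + (-2 + √((-1 - 4)²)))² = (-73 + (-2 + √((-5)²)))² = (-73 + (-2 + √25))² = (-73 + (-2 + 5))² = (-73 + 3)² = (-70)² = 4900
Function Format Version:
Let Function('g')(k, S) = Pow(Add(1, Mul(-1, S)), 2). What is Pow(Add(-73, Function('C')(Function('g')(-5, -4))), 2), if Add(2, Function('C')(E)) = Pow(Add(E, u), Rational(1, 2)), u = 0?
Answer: 4900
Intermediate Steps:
Function('C')(E) = Add(-2, Pow(E, Rational(1, 2))) (Function('C')(E) = Add(-2, Pow(Add(E, 0), Rational(1, 2))) = Add(-2, Pow(E, Rational(1, 2))))
Pow(Add(-73, Function('C')(Function('g')(-5, -4))), 2) = Pow(Add(-73, Add(-2, Pow(Pow(Add(-1, -4), 2), Rational(1, 2)))), 2) = Pow(Add(-73, Add(-2, Pow(Pow(-5, 2), Rational(1, 2)))), 2) = Pow(Add(-73, Add(-2, Pow(25, Rational(1, 2)))), 2) = Pow(Add(-73, Add(-2, 5)), 2) = Pow(Add(-73, 3), 2) = Pow(-70, 2) = 4900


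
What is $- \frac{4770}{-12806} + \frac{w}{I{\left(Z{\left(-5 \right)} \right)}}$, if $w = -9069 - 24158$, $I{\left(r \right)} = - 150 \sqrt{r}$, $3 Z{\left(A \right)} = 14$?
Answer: $\frac{2385}{6403} + \frac{33227 \sqrt{42}}{2100} \approx 102.91$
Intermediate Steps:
$Z{\left(A \right)} = \frac{14}{3}$ ($Z{\left(A \right)} = \frac{1}{3} \cdot 14 = \frac{14}{3}$)
$w = -33227$ ($w = -9069 - 24158 = -33227$)
$- \frac{4770}{-12806} + \frac{w}{I{\left(Z{\left(-5 \right)} \right)}} = - \frac{4770}{-12806} - \frac{33227}{\left(-150\right) \sqrt{\frac{14}{3}}} = \left(-4770\right) \left(- \frac{1}{12806}\right) - \frac{33227}{\left(-150\right) \frac{\sqrt{42}}{3}} = \frac{2385}{6403} - \frac{33227}{\left(-50\right) \sqrt{42}} = \frac{2385}{6403} - 33227 \left(- \frac{\sqrt{42}}{2100}\right) = \frac{2385}{6403} + \frac{33227 \sqrt{42}}{2100}$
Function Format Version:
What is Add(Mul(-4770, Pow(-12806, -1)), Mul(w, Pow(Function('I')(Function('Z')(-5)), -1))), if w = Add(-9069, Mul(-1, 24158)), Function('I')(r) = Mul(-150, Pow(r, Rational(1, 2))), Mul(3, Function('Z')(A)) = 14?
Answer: Add(Rational(2385, 6403), Mul(Rational(33227, 2100), Pow(42, Rational(1, 2)))) ≈ 102.91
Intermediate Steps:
Function('Z')(A) = Rational(14, 3) (Function('Z')(A) = Mul(Rational(1, 3), 14) = Rational(14, 3))
w = -33227 (w = Add(-9069, -24158) = -33227)
Add(Mul(-4770, Pow(-12806, -1)), Mul(w, Pow(Function('I')(Function('Z')(-5)), -1))) = Add(Mul(-4770, Pow(-12806, -1)), Mul(-33227, Pow(Mul(-150, Pow(Rational(14, 3), Rational(1, 2))), -1))) = Add(Mul(-4770, Rational(-1, 12806)), Mul(-33227, Pow(Mul(-150, Mul(Rational(1, 3), Pow(42, Rational(1, 2)))), -1))) = Add(Rational(2385, 6403), Mul(-33227, Pow(Mul(-50, Pow(42, Rational(1, 2))), -1))) = Add(Rational(2385, 6403), Mul(-33227, Mul(Rational(-1, 2100), Pow(42, Rational(1, 2))))) = Add(Rational(2385, 6403), Mul(Rational(33227, 2100), Pow(42, Rational(1, 2))))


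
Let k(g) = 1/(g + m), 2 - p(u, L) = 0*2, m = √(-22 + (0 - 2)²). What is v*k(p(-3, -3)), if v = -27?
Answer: -27/11 + 81*I*√2/22 ≈ -2.4545 + 5.2069*I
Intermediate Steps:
m = 3*I*√2 (m = √(-22 + (-2)²) = √(-22 + 4) = √(-18) = 3*I*√2 ≈ 4.2426*I)
p(u, L) = 2 (p(u, L) = 2 - 0*2 = 2 - 1*0 = 2 + 0 = 2)
k(g) = 1/(g + 3*I*√2)
v*k(p(-3, -3)) = -27/(2 + 3*I*√2)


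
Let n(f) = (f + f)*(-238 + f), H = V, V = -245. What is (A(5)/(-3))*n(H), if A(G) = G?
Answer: -394450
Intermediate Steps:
H = -245
n(f) = 2*f*(-238 + f) (n(f) = (2*f)*(-238 + f) = 2*f*(-238 + f))
(A(5)/(-3))*n(H) = (5/(-3))*(2*(-245)*(-238 - 245)) = (5*(-1/3))*(2*(-245)*(-483)) = -5/3*236670 = -394450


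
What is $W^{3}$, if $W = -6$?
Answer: $-216$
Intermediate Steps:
$W^{3} = \left(-6\right)^{3} = -216$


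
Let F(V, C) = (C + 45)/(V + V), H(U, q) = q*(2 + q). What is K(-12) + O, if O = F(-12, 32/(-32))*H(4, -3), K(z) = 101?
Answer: 191/2 ≈ 95.500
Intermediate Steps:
F(V, C) = (45 + C)/(2*V) (F(V, C) = (45 + C)/((2*V)) = (45 + C)*(1/(2*V)) = (45 + C)/(2*V))
O = -11/2 (O = ((½)*(45 + 32/(-32))/(-12))*(-3*(2 - 3)) = ((½)*(-1/12)*(45 + 32*(-1/32)))*(-3*(-1)) = ((½)*(-1/12)*(45 - 1))*3 = ((½)*(-1/12)*44)*3 = -11/6*3 = -11/2 ≈ -5.5000)
K(-12) + O = 101 - 11/2 = 191/2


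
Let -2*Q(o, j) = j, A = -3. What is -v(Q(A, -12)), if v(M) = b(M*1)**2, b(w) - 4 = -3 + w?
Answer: -49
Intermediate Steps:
Q(o, j) = -j/2
b(w) = 1 + w (b(w) = 4 + (-3 + w) = 1 + w)
v(M) = (1 + M)**2 (v(M) = (1 + M*1)**2 = (1 + M)**2)
-v(Q(A, -12)) = -(1 - 1/2*(-12))**2 = -(1 + 6)**2 = -1*7**2 = -1*49 = -49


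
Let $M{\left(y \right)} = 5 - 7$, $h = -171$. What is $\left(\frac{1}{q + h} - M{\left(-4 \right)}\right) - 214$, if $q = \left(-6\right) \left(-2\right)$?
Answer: $- \frac{33709}{159} \approx -212.01$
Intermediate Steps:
$q = 12$
$M{\left(y \right)} = -2$ ($M{\left(y \right)} = 5 - 7 = -2$)
$\left(\frac{1}{q + h} - M{\left(-4 \right)}\right) - 214 = \left(\frac{1}{12 - 171} - -2\right) - 214 = \left(\frac{1}{-159} + 2\right) - 214 = \left(- \frac{1}{159} + 2\right) - 214 = \frac{317}{159} - 214 = - \frac{33709}{159}$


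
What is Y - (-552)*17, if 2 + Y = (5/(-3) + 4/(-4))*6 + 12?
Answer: 9378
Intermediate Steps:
Y = -6 (Y = -2 + ((5/(-3) + 4/(-4))*6 + 12) = -2 + ((5*(-1/3) + 4*(-1/4))*6 + 12) = -2 + ((-5/3 - 1)*6 + 12) = -2 + (-8/3*6 + 12) = -2 + (-16 + 12) = -2 - 4 = -6)
Y - (-552)*17 = -6 - (-552)*17 = -6 - 69*(-136) = -6 + 9384 = 9378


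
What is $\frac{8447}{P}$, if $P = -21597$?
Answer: $- \frac{8447}{21597} \approx -0.39112$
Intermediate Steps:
$\frac{8447}{P} = \frac{8447}{-21597} = 8447 \left(- \frac{1}{21597}\right) = - \frac{8447}{21597}$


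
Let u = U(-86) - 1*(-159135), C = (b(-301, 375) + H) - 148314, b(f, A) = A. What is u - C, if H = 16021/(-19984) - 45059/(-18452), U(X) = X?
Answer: 4042843357115/13169456 ≈ 3.0699e+5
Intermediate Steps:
H = 21601413/13169456 (H = 16021*(-1/19984) - 45059*(-1/18452) = -16021/19984 + 6437/2636 = 21601413/13169456 ≈ 1.6403)
C = -1948254549771/13169456 (C = (375 + 21601413/13169456) - 148314 = 4960147413/13169456 - 148314 = -1948254549771/13169456 ≈ -1.4794e+5)
u = 159049 (u = -86 - 1*(-159135) = -86 + 159135 = 159049)
u - C = 159049 - 1*(-1948254549771/13169456) = 159049 + 1948254549771/13169456 = 4042843357115/13169456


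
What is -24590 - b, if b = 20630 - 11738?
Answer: -33482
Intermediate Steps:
b = 8892
-24590 - b = -24590 - 1*8892 = -24590 - 8892 = -33482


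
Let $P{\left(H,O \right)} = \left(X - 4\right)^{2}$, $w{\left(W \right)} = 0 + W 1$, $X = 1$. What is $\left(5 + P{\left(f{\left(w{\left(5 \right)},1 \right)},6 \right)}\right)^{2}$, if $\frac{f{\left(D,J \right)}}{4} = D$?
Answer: $196$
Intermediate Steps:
$w{\left(W \right)} = W$ ($w{\left(W \right)} = 0 + W = W$)
$f{\left(D,J \right)} = 4 D$
$P{\left(H,O \right)} = 9$ ($P{\left(H,O \right)} = \left(1 - 4\right)^{2} = \left(-3\right)^{2} = 9$)
$\left(5 + P{\left(f{\left(w{\left(5 \right)},1 \right)},6 \right)}\right)^{2} = \left(5 + 9\right)^{2} = 14^{2} = 196$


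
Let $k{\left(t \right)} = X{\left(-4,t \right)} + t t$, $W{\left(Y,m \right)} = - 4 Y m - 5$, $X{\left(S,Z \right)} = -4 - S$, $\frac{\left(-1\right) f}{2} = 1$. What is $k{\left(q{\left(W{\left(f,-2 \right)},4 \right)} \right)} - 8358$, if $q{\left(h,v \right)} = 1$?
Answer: $-8357$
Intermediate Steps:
$f = -2$ ($f = \left(-2\right) 1 = -2$)
$W{\left(Y,m \right)} = -5 - 4 Y m$ ($W{\left(Y,m \right)} = - 4 Y m - 5 = -5 - 4 Y m$)
$k{\left(t \right)} = t^{2}$ ($k{\left(t \right)} = \left(-4 - -4\right) + t t = \left(-4 + 4\right) + t^{2} = 0 + t^{2} = t^{2}$)
$k{\left(q{\left(W{\left(f,-2 \right)},4 \right)} \right)} - 8358 = 1^{2} - 8358 = 1 - 8358 = -8357$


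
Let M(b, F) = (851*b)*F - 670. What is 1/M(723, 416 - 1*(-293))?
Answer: 1/436227887 ≈ 2.2924e-9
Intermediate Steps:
M(b, F) = -670 + 851*F*b (M(b, F) = 851*F*b - 670 = -670 + 851*F*b)
1/M(723, 416 - 1*(-293)) = 1/(-670 + 851*(416 - 1*(-293))*723) = 1/(-670 + 851*(416 + 293)*723) = 1/(-670 + 851*709*723) = 1/(-670 + 436228557) = 1/436227887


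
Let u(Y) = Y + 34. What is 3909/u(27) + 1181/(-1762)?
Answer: 6815617/107482 ≈ 63.412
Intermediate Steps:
u(Y) = 34 + Y
3909/u(27) + 1181/(-1762) = 3909/(34 + 27) + 1181/(-1762) = 3909/61 + 1181*(-1/1762) = 3909*(1/61) - 1181/1762 = 3909/61 - 1181/1762 = 6815617/107482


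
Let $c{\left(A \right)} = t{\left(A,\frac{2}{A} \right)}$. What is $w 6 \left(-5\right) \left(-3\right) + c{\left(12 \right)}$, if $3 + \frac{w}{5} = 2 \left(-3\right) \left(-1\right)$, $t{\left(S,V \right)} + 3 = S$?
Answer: $1359$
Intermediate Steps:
$t{\left(S,V \right)} = -3 + S$
$c{\left(A \right)} = -3 + A$
$w = 15$ ($w = -15 + 5 \cdot 2 \left(-3\right) \left(-1\right) = -15 + 5 \left(\left(-6\right) \left(-1\right)\right) = -15 + 5 \cdot 6 = -15 + 30 = 15$)
$w 6 \left(-5\right) \left(-3\right) + c{\left(12 \right)} = 15 \cdot 6 \left(-5\right) \left(-3\right) + \left(-3 + 12\right) = 15 \left(\left(-30\right) \left(-3\right)\right) + 9 = 15 \cdot 90 + 9 = 1350 + 9 = 1359$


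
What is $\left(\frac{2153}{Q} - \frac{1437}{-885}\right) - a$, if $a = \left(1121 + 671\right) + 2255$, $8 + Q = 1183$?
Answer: $- \frac{280318683}{69325} \approx -4043.5$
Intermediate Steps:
$Q = 1175$ ($Q = -8 + 1183 = 1175$)
$a = 4047$ ($a = 1792 + 2255 = 4047$)
$\left(\frac{2153}{Q} - \frac{1437}{-885}\right) - a = \left(\frac{2153}{1175} - \frac{1437}{-885}\right) - 4047 = \left(2153 \cdot \frac{1}{1175} - - \frac{479}{295}\right) - 4047 = \left(\frac{2153}{1175} + \frac{479}{295}\right) - 4047 = \frac{239592}{69325} - 4047 = - \frac{280318683}{69325}$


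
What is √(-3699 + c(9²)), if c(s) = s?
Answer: 3*I*√402 ≈ 60.15*I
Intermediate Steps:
√(-3699 + c(9²)) = √(-3699 + 9²) = √(-3699 + 81) = √(-3618) = 3*I*√402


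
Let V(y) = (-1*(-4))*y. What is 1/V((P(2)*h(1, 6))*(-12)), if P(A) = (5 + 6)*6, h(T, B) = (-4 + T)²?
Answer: -1/28512 ≈ -3.5073e-5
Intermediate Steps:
P(A) = 66 (P(A) = 11*6 = 66)
V(y) = 4*y
1/V((P(2)*h(1, 6))*(-12)) = 1/(4*((66*(-4 + 1)²)*(-12))) = 1/(4*((66*(-3)²)*(-12))) = 1/(4*((66*9)*(-12))) = 1/(4*(594*(-12))) = 1/(4*(-7128)) = 1/(-28512) = -1/28512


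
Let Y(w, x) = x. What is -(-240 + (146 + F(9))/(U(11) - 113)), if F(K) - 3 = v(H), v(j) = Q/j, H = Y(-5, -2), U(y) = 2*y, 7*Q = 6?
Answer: 11840/49 ≈ 241.63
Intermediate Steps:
Q = 6/7 (Q = (⅐)*6 = 6/7 ≈ 0.85714)
H = -2
v(j) = 6/(7*j)
F(K) = 18/7 (F(K) = 3 + (6/7)/(-2) = 3 + (6/7)*(-½) = 3 - 3/7 = 18/7)
-(-240 + (146 + F(9))/(U(11) - 113)) = -(-240 + (146 + 18/7)/(2*11 - 113)) = -(-240 + 1040/(7*(22 - 113))) = -(-240 + (1040/7)/(-91)) = -(-240 + (1040/7)*(-1/91)) = -(-240 - 80/49) = -1*(-11840/49) = 11840/49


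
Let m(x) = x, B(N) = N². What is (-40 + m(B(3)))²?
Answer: 961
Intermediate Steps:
(-40 + m(B(3)))² = (-40 + 3²)² = (-40 + 9)² = (-31)² = 961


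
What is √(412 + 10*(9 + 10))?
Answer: √602 ≈ 24.536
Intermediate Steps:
√(412 + 10*(9 + 10)) = √(412 + 10*19) = √(412 + 190) = √602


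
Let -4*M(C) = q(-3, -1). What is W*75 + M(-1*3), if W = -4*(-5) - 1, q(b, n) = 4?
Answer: 1424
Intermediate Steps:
M(C) = -1 (M(C) = -¼*4 = -1)
W = 19 (W = 20 - 1 = 19)
W*75 + M(-1*3) = 19*75 - 1 = 1425 - 1 = 1424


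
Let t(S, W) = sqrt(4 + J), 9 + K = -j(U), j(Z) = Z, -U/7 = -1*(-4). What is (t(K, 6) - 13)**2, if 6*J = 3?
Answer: 347/2 - 39*sqrt(2) ≈ 118.35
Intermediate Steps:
J = 1/2 (J = (1/6)*3 = 1/2 ≈ 0.50000)
U = -28 (U = -(-7)*(-4) = -7*4 = -28)
K = 19 (K = -9 - 1*(-28) = -9 + 28 = 19)
t(S, W) = 3*sqrt(2)/2 (t(S, W) = sqrt(4 + 1/2) = sqrt(9/2) = 3*sqrt(2)/2)
(t(K, 6) - 13)**2 = (3*sqrt(2)/2 - 13)**2 = (-13 + 3*sqrt(2)/2)**2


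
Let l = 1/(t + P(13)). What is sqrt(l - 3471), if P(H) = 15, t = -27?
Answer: I*sqrt(124959)/6 ≈ 58.916*I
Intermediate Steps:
l = -1/12 (l = 1/(-27 + 15) = 1/(-12) = -1/12 ≈ -0.083333)
sqrt(l - 3471) = sqrt(-1/12 - 3471) = sqrt(-41653/12) = I*sqrt(124959)/6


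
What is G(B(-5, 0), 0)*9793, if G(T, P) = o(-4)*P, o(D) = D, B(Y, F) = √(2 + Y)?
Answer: 0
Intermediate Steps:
G(T, P) = -4*P
G(B(-5, 0), 0)*9793 = -4*0*9793 = 0*9793 = 0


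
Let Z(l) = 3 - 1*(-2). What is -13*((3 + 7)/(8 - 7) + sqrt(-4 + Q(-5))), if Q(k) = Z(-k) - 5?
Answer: -130 - 26*I ≈ -130.0 - 26.0*I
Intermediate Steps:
Z(l) = 5 (Z(l) = 3 + 2 = 5)
Q(k) = 0 (Q(k) = 5 - 5 = 0)
-13*((3 + 7)/(8 - 7) + sqrt(-4 + Q(-5))) = -13*((3 + 7)/(8 - 7) + sqrt(-4 + 0)) = -13*(10/1 + sqrt(-4)) = -13*(10*1 + 2*I) = -13*(10 + 2*I) = -130 - 26*I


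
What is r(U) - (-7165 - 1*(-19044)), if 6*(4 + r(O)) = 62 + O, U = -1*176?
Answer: -11902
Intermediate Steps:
U = -176
r(O) = 19/3 + O/6 (r(O) = -4 + (62 + O)/6 = -4 + (31/3 + O/6) = 19/3 + O/6)
r(U) - (-7165 - 1*(-19044)) = (19/3 + (⅙)*(-176)) - (-7165 - 1*(-19044)) = (19/3 - 88/3) - (-7165 + 19044) = -23 - 1*11879 = -23 - 11879 = -11902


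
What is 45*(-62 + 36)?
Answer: -1170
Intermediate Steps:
45*(-62 + 36) = 45*(-26) = -1170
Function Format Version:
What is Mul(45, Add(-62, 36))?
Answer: -1170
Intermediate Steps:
Mul(45, Add(-62, 36)) = Mul(45, -26) = -1170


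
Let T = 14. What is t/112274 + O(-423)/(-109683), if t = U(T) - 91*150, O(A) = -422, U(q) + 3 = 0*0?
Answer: -1450122371/12314549142 ≈ -0.11776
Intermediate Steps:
U(q) = -3 (U(q) = -3 + 0*0 = -3 + 0 = -3)
t = -13653 (t = -3 - 91*150 = -3 - 13650 = -13653)
t/112274 + O(-423)/(-109683) = -13653/112274 - 422/(-109683) = -13653*1/112274 - 422*(-1/109683) = -13653/112274 + 422/109683 = -1450122371/12314549142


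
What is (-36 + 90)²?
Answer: 2916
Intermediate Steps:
(-36 + 90)² = 54² = 2916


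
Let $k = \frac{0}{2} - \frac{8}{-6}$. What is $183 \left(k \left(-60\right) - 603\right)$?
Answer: $-124989$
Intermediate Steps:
$k = \frac{4}{3}$ ($k = 0 \cdot \frac{1}{2} - - \frac{4}{3} = 0 + \frac{4}{3} = \frac{4}{3} \approx 1.3333$)
$183 \left(k \left(-60\right) - 603\right) = 183 \left(\frac{4}{3} \left(-60\right) - 603\right) = 183 \left(-80 - 603\right) = 183 \left(-683\right) = -124989$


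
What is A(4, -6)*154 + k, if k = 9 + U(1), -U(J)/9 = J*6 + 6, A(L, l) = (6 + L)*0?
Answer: -99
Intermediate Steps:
A(L, l) = 0
U(J) = -54 - 54*J (U(J) = -9*(J*6 + 6) = -9*(6*J + 6) = -9*(6 + 6*J) = -54 - 54*J)
k = -99 (k = 9 + (-54 - 54*1) = 9 + (-54 - 54) = 9 - 108 = -99)
A(4, -6)*154 + k = 0*154 - 99 = 0 - 99 = -99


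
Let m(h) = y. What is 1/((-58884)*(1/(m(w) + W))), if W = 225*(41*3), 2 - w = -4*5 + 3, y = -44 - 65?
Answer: -1969/4206 ≈ -0.46814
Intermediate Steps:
y = -109
w = 19 (w = 2 - (-4*5 + 3) = 2 - (-20 + 3) = 2 - 1*(-17) = 2 + 17 = 19)
m(h) = -109
W = 27675 (W = 225*123 = 27675)
1/((-58884)*(1/(m(w) + W))) = 1/((-58884)*(1/(-109 + 27675))) = -1/(58884*(1/27566)) = -1/(58884*1/27566) = -1/58884*27566 = -1969/4206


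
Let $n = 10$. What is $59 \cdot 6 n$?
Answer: $3540$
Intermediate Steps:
$59 \cdot 6 n = 59 \cdot 6 \cdot 10 = 354 \cdot 10 = 3540$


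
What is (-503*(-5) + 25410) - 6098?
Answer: 21827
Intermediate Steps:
(-503*(-5) + 25410) - 6098 = (2515 + 25410) - 6098 = 27925 - 6098 = 21827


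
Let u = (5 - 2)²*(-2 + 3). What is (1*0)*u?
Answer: 0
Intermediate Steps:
u = 9 (u = 3²*1 = 9*1 = 9)
(1*0)*u = (1*0)*9 = 0*9 = 0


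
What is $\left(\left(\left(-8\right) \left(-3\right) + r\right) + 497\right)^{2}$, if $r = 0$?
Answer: $271441$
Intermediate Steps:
$\left(\left(\left(-8\right) \left(-3\right) + r\right) + 497\right)^{2} = \left(\left(\left(-8\right) \left(-3\right) + 0\right) + 497\right)^{2} = \left(\left(24 + 0\right) + 497\right)^{2} = \left(24 + 497\right)^{2} = 521^{2} = 271441$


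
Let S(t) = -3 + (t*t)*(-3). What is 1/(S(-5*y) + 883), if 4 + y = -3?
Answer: -1/2795 ≈ -0.00035778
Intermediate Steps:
y = -7 (y = -4 - 3 = -7)
S(t) = -3 - 3*t² (S(t) = -3 + t²*(-3) = -3 - 3*t²)
1/(S(-5*y) + 883) = 1/((-3 - 3*(-5*(-7))²) + 883) = 1/((-3 - 3*35²) + 883) = 1/((-3 - 3*1225) + 883) = 1/((-3 - 3675) + 883) = 1/(-3678 + 883) = 1/(-2795) = -1/2795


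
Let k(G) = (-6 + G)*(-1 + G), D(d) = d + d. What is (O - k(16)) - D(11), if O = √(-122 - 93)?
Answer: -172 + I*√215 ≈ -172.0 + 14.663*I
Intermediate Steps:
D(d) = 2*d
O = I*√215 (O = √(-215) = I*√215 ≈ 14.663*I)
k(G) = (-1 + G)*(-6 + G)
(O - k(16)) - D(11) = (I*√215 - (6 + 16² - 7*16)) - 2*11 = (I*√215 - (6 + 256 - 112)) - 1*22 = (I*√215 - 1*150) - 22 = (I*√215 - 150) - 22 = (-150 + I*√215) - 22 = -172 + I*√215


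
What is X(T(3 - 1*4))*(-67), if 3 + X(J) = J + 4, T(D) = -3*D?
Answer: -268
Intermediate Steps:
X(J) = 1 + J (X(J) = -3 + (J + 4) = -3 + (4 + J) = 1 + J)
X(T(3 - 1*4))*(-67) = (1 - 3*(3 - 1*4))*(-67) = (1 - 3*(3 - 4))*(-67) = (1 - 3*(-1))*(-67) = (1 + 3)*(-67) = 4*(-67) = -268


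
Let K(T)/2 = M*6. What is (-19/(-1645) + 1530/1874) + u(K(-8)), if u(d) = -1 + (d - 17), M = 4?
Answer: 47517178/1541365 ≈ 30.828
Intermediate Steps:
K(T) = 48 (K(T) = 2*(4*6) = 2*24 = 48)
u(d) = -18 + d (u(d) = -1 + (-17 + d) = -18 + d)
(-19/(-1645) + 1530/1874) + u(K(-8)) = (-19/(-1645) + 1530/1874) + (-18 + 48) = (-19*(-1/1645) + 1530*(1/1874)) + 30 = (19/1645 + 765/937) + 30 = 1276228/1541365 + 30 = 47517178/1541365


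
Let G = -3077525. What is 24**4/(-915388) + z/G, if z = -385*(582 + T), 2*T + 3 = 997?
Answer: -2912650129/12805133885 ≈ -0.22746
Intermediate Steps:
T = 497 (T = -3/2 + (1/2)*997 = -3/2 + 997/2 = 497)
z = -415415 (z = -385*(582 + 497) = -385*1079 = -415415)
24**4/(-915388) + z/G = 24**4/(-915388) - 415415/(-3077525) = 331776*(-1/915388) - 415415*(-1/3077525) = -82944/228847 + 7553/55955 = -2912650129/12805133885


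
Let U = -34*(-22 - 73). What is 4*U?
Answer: 12920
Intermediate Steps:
U = 3230 (U = -34*(-95) = 3230)
4*U = 4*3230 = 12920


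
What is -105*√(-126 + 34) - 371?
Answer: -371 - 210*I*√23 ≈ -371.0 - 1007.1*I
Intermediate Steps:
-105*√(-126 + 34) - 371 = -210*I*√23 - 371 = -371 - 210*I*√23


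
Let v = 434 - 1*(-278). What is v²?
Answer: 506944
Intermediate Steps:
v = 712 (v = 434 + 278 = 712)
v² = 712² = 506944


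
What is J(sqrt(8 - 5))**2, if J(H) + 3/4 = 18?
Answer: 4761/16 ≈ 297.56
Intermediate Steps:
J(H) = 69/4 (J(H) = -3/4 + 18 = 69/4)
J(sqrt(8 - 5))**2 = (69/4)**2 = 4761/16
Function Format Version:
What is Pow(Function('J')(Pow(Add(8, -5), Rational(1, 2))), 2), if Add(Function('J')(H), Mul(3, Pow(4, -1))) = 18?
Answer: Rational(4761, 16) ≈ 297.56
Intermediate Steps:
Function('J')(H) = Rational(69, 4) (Function('J')(H) = Add(Rational(-3, 4), 18) = Rational(69, 4))
Pow(Function('J')(Pow(Add(8, -5), Rational(1, 2))), 2) = Pow(Rational(69, 4), 2) = Rational(4761, 16)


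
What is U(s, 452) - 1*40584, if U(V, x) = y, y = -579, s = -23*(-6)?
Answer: -41163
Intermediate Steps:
s = 138
U(V, x) = -579
U(s, 452) - 1*40584 = -579 - 1*40584 = -579 - 40584 = -41163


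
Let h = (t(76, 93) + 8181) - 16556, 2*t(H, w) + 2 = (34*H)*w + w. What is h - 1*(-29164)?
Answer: 281981/2 ≈ 1.4099e+5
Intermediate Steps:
t(H, w) = -1 + w/2 + 17*H*w (t(H, w) = -1 + ((34*H)*w + w)/2 = -1 + (34*H*w + w)/2 = -1 + (w + 34*H*w)/2 = -1 + (w/2 + 17*H*w) = -1 + w/2 + 17*H*w)
h = 223653/2 (h = ((-1 + (½)*93 + 17*76*93) + 8181) - 16556 = ((-1 + 93/2 + 120156) + 8181) - 16556 = (240403/2 + 8181) - 16556 = 256765/2 - 16556 = 223653/2 ≈ 1.1183e+5)
h - 1*(-29164) = 223653/2 - 1*(-29164) = 223653/2 + 29164 = 281981/2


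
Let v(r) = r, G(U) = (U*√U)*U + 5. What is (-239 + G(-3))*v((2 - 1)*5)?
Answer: -1170 + 45*I*√3 ≈ -1170.0 + 77.942*I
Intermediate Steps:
G(U) = 5 + U^(5/2) (G(U) = U^(3/2)*U + 5 = U^(5/2) + 5 = 5 + U^(5/2))
(-239 + G(-3))*v((2 - 1)*5) = (-239 + (5 + (-3)^(5/2)))*((2 - 1)*5) = (-239 + (5 + 9*I*√3))*(1*5) = (-234 + 9*I*√3)*5 = -1170 + 45*I*√3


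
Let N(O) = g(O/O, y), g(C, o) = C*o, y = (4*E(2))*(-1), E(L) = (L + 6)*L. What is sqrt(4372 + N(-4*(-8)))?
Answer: 2*sqrt(1077) ≈ 65.635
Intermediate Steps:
E(L) = L*(6 + L) (E(L) = (6 + L)*L = L*(6 + L))
y = -64 (y = (4*(2*(6 + 2)))*(-1) = (4*(2*8))*(-1) = (4*16)*(-1) = 64*(-1) = -64)
N(O) = -64 (N(O) = (O/O)*(-64) = 1*(-64) = -64)
sqrt(4372 + N(-4*(-8))) = sqrt(4372 - 64) = sqrt(4308) = 2*sqrt(1077)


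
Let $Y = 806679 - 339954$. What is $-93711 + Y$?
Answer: $373014$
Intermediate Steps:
$Y = 466725$
$-93711 + Y = -93711 + 466725 = 373014$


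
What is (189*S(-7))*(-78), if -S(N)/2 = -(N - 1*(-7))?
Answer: 0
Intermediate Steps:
S(N) = 14 + 2*N (S(N) = -(-2)*(N - 1*(-7)) = -(-2)*(N + 7) = -(-2)*(7 + N) = -2*(-7 - N) = 14 + 2*N)
(189*S(-7))*(-78) = (189*(14 + 2*(-7)))*(-78) = (189*(14 - 14))*(-78) = (189*0)*(-78) = 0*(-78) = 0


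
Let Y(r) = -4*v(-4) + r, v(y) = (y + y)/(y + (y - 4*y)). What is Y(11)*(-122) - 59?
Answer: -1889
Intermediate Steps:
v(y) = -1 (v(y) = (2*y)/(y - 3*y) = (2*y)/((-2*y)) = (2*y)*(-1/(2*y)) = -1)
Y(r) = 4 + r (Y(r) = -4*(-1) + r = 4 + r)
Y(11)*(-122) - 59 = (4 + 11)*(-122) - 59 = 15*(-122) - 59 = -1830 - 59 = -1889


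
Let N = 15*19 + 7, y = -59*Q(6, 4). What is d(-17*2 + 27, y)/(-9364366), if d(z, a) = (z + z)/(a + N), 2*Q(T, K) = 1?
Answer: 2/351163725 ≈ 5.6953e-9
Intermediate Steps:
Q(T, K) = ½ (Q(T, K) = (½)*1 = ½)
y = -59/2 (y = -59*½ = -59/2 ≈ -29.500)
N = 292 (N = 285 + 7 = 292)
d(z, a) = 2*z/(292 + a) (d(z, a) = (z + z)/(a + 292) = (2*z)/(292 + a) = 2*z/(292 + a))
d(-17*2 + 27, y)/(-9364366) = (2*(-17*2 + 27)/(292 - 59/2))/(-9364366) = (2*(-34 + 27)/(525/2))*(-1/9364366) = (2*(-7)*(2/525))*(-1/9364366) = -4/75*(-1/9364366) = 2/351163725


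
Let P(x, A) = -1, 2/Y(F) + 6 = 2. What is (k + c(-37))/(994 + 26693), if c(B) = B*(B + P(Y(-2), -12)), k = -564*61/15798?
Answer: 112008/2209087 ≈ 0.050703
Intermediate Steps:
Y(F) = -½ (Y(F) = 2/(-6 + 2) = 2/(-4) = 2*(-¼) = -½)
k = -5734/2633 (k = -34404*1/15798 = -5734/2633 ≈ -2.1777)
c(B) = B*(-1 + B) (c(B) = B*(B - 1) = B*(-1 + B))
(k + c(-37))/(994 + 26693) = (-5734/2633 - 37*(-1 - 37))/(994 + 26693) = (-5734/2633 - 37*(-38))/27687 = (-5734/2633 + 1406)*(1/27687) = (3696264/2633)*(1/27687) = 112008/2209087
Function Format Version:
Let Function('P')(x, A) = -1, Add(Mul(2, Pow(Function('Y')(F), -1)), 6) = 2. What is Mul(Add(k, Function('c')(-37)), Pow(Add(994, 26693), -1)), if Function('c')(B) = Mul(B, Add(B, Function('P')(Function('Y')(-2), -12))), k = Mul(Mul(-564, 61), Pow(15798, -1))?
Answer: Rational(112008, 2209087) ≈ 0.050703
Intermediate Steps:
Function('Y')(F) = Rational(-1, 2) (Function('Y')(F) = Mul(2, Pow(Add(-6, 2), -1)) = Mul(2, Pow(-4, -1)) = Mul(2, Rational(-1, 4)) = Rational(-1, 2))
k = Rational(-5734, 2633) (k = Mul(-34404, Rational(1, 15798)) = Rational(-5734, 2633) ≈ -2.1777)
Function('c')(B) = Mul(B, Add(-1, B)) (Function('c')(B) = Mul(B, Add(B, -1)) = Mul(B, Add(-1, B)))
Mul(Add(k, Function('c')(-37)), Pow(Add(994, 26693), -1)) = Mul(Add(Rational(-5734, 2633), Mul(-37, Add(-1, -37))), Pow(Add(994, 26693), -1)) = Mul(Add(Rational(-5734, 2633), Mul(-37, -38)), Pow(27687, -1)) = Mul(Add(Rational(-5734, 2633), 1406), Rational(1, 27687)) = Mul(Rational(3696264, 2633), Rational(1, 27687)) = Rational(112008, 2209087)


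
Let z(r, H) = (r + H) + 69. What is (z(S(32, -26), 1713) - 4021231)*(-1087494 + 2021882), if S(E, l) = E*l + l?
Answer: -3756526617116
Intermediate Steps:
S(E, l) = l + E*l
z(r, H) = 69 + H + r (z(r, H) = (H + r) + 69 = 69 + H + r)
(z(S(32, -26), 1713) - 4021231)*(-1087494 + 2021882) = ((69 + 1713 - 26*(1 + 32)) - 4021231)*(-1087494 + 2021882) = ((69 + 1713 - 26*33) - 4021231)*934388 = ((69 + 1713 - 858) - 4021231)*934388 = (924 - 4021231)*934388 = -4020307*934388 = -3756526617116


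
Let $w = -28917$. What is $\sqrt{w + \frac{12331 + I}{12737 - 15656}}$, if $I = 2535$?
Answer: $\frac{i \sqrt{246432456291}}{2919} \approx 170.06 i$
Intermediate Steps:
$\sqrt{w + \frac{12331 + I}{12737 - 15656}} = \sqrt{-28917 + \frac{12331 + 2535}{12737 - 15656}} = \sqrt{-28917 + \frac{14866}{-2919}} = \sqrt{-28917 + 14866 \left(- \frac{1}{2919}\right)} = \sqrt{-28917 - \frac{14866}{2919}} = \sqrt{- \frac{84423589}{2919}} = \frac{i \sqrt{246432456291}}{2919}$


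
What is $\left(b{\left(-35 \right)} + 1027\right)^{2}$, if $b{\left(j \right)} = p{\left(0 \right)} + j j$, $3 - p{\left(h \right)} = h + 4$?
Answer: $5067001$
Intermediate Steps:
$p{\left(h \right)} = -1 - h$ ($p{\left(h \right)} = 3 - \left(h + 4\right) = 3 - \left(4 + h\right) = -1 - h$)
$b{\left(j \right)} = -1 + j^{2}$ ($b{\left(j \right)} = \left(-1 - 0\right) + j j = \left(-1 + 0\right) + j^{2} = -1 + j^{2}$)
$\left(b{\left(-35 \right)} + 1027\right)^{2} = \left(\left(-1 + \left(-35\right)^{2}\right) + 1027\right)^{2} = \left(\left(-1 + 1225\right) + 1027\right)^{2} = \left(1224 + 1027\right)^{2} = 2251^{2} = 5067001$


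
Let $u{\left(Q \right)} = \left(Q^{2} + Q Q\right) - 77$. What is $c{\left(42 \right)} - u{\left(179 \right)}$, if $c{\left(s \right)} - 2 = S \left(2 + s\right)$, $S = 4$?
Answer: $-63827$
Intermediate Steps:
$u{\left(Q \right)} = -77 + 2 Q^{2}$ ($u{\left(Q \right)} = \left(Q^{2} + Q^{2}\right) - 77 = 2 Q^{2} - 77 = -77 + 2 Q^{2}$)
$c{\left(s \right)} = 10 + 4 s$ ($c{\left(s \right)} = 2 + 4 \left(2 + s\right) = 2 + \left(8 + 4 s\right) = 10 + 4 s$)
$c{\left(42 \right)} - u{\left(179 \right)} = \left(10 + 4 \cdot 42\right) - \left(-77 + 2 \cdot 179^{2}\right) = \left(10 + 168\right) - \left(-77 + 2 \cdot 32041\right) = 178 - \left(-77 + 64082\right) = 178 - 64005 = -63827$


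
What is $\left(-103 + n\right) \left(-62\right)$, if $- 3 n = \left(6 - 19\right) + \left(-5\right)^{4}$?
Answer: $19034$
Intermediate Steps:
$n = -204$ ($n = - \frac{\left(6 - 19\right) + \left(-5\right)^{4}}{3} = - \frac{-13 + 625}{3} = \left(- \frac{1}{3}\right) 612 = -204$)
$\left(-103 + n\right) \left(-62\right) = \left(-103 - 204\right) \left(-62\right) = \left(-307\right) \left(-62\right) = 19034$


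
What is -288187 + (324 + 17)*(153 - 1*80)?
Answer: -263294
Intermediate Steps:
-288187 + (324 + 17)*(153 - 1*80) = -288187 + 341*(153 - 80) = -288187 + 341*73 = -288187 + 24893 = -263294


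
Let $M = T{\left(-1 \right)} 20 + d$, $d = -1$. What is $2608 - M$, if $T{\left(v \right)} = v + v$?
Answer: $2649$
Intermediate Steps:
$T{\left(v \right)} = 2 v$
$M = -41$ ($M = 2 \left(-1\right) 20 - 1 = \left(-2\right) 20 - 1 = -40 - 1 = -41$)
$2608 - M = 2608 - -41 = 2608 + 41 = 2649$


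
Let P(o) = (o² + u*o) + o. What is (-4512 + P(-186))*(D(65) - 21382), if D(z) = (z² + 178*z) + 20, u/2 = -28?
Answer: -224428038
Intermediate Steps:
u = -56 (u = 2*(-28) = -56)
P(o) = o² - 55*o (P(o) = (o² - 56*o) + o = o² - 55*o)
D(z) = 20 + z² + 178*z
(-4512 + P(-186))*(D(65) - 21382) = (-4512 - 186*(-55 - 186))*((20 + 65² + 178*65) - 21382) = (-4512 - 186*(-241))*((20 + 4225 + 11570) - 21382) = (-4512 + 44826)*(15815 - 21382) = 40314*(-5567) = -224428038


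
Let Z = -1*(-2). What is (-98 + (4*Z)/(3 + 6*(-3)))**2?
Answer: 2184484/225 ≈ 9708.8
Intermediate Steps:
Z = 2
(-98 + (4*Z)/(3 + 6*(-3)))**2 = (-98 + (4*2)/(3 + 6*(-3)))**2 = (-98 + 8/(3 - 18))**2 = (-98 + 8/(-15))**2 = (-98 + 8*(-1/15))**2 = (-98 - 8/15)**2 = (-1478/15)**2 = 2184484/225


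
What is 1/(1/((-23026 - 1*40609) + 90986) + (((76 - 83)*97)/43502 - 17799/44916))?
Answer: -8907016490172/3668309841655 ≈ -2.4281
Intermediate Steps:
1/(1/((-23026 - 1*40609) + 90986) + (((76 - 83)*97)/43502 - 17799/44916)) = 1/(1/((-23026 - 40609) + 90986) + (-7*97*(1/43502) - 17799*1/44916)) = 1/(1/(-63635 + 90986) + (-679*1/43502 - 5933/14972)) = 1/(1/27351 + (-679/43502 - 5933/14972)) = 1/(1/27351 - 134131677/325655972) = 1/(-3668309841655/8907016490172) = -8907016490172/3668309841655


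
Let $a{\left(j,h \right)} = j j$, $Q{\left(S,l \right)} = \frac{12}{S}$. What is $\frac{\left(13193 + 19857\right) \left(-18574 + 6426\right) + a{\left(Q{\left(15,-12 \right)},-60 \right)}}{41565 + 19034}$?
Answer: $- \frac{10037284984}{1514975} \approx -6625.4$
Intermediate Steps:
$a{\left(j,h \right)} = j^{2}$
$\frac{\left(13193 + 19857\right) \left(-18574 + 6426\right) + a{\left(Q{\left(15,-12 \right)},-60 \right)}}{41565 + 19034} = \frac{\left(13193 + 19857\right) \left(-18574 + 6426\right) + \left(\frac{12}{15}\right)^{2}}{41565 + 19034} = \frac{33050 \left(-12148\right) + \left(12 \cdot \frac{1}{15}\right)^{2}}{60599} = \left(-401491400 + \left(\frac{4}{5}\right)^{2}\right) \frac{1}{60599} = \left(-401491400 + \frac{16}{25}\right) \frac{1}{60599} = \left(- \frac{10037284984}{25}\right) \frac{1}{60599} = - \frac{10037284984}{1514975}$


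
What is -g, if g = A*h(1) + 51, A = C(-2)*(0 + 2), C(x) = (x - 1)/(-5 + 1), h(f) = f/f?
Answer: -105/2 ≈ -52.500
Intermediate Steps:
h(f) = 1
C(x) = 1/4 - x/4 (C(x) = (-1 + x)/(-4) = (-1 + x)*(-1/4) = 1/4 - x/4)
A = 3/2 (A = (1/4 - 1/4*(-2))*(0 + 2) = (1/4 + 1/2)*2 = (3/4)*2 = 3/2 ≈ 1.5000)
g = 105/2 (g = (3/2)*1 + 51 = 3/2 + 51 = 105/2 ≈ 52.500)
-g = -1*105/2 = -105/2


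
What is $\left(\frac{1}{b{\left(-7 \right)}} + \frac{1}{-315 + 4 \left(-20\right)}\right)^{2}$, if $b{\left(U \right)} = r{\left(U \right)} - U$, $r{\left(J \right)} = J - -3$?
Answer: $\frac{153664}{1404225} \approx 0.10943$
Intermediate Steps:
$r{\left(J \right)} = 3 + J$ ($r{\left(J \right)} = J + 3 = 3 + J$)
$b{\left(U \right)} = 3$ ($b{\left(U \right)} = \left(3 + U\right) - U = 3$)
$\left(\frac{1}{b{\left(-7 \right)}} + \frac{1}{-315 + 4 \left(-20\right)}\right)^{2} = \left(\frac{1}{3} + \frac{1}{-315 + 4 \left(-20\right)}\right)^{2} = \left(\frac{1}{3} + \frac{1}{-315 - 80}\right)^{2} = \left(\frac{1}{3} + \frac{1}{-395}\right)^{2} = \left(\frac{1}{3} - \frac{1}{395}\right)^{2} = \left(\frac{392}{1185}\right)^{2} = \frac{153664}{1404225}$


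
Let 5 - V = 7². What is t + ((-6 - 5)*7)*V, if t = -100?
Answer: 3288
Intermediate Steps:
V = -44 (V = 5 - 1*7² = 5 - 1*49 = 5 - 49 = -44)
t + ((-6 - 5)*7)*V = -100 + ((-6 - 5)*7)*(-44) = -100 - 11*7*(-44) = -100 - 77*(-44) = -100 + 3388 = 3288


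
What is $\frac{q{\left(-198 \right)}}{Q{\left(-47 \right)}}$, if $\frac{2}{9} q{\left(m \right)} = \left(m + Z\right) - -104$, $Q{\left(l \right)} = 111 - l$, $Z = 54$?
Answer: $- \frac{90}{79} \approx -1.1392$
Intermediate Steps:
$q{\left(m \right)} = 711 + \frac{9 m}{2}$ ($q{\left(m \right)} = \frac{9 \left(\left(m + 54\right) - -104\right)}{2} = \frac{9 \left(\left(54 + m\right) + 104\right)}{2} = \frac{9 \left(158 + m\right)}{2} = 711 + \frac{9 m}{2}$)
$\frac{q{\left(-198 \right)}}{Q{\left(-47 \right)}} = \frac{711 + \frac{9}{2} \left(-198\right)}{111 - -47} = \frac{711 - 891}{111 + 47} = - \frac{180}{158} = \left(-180\right) \frac{1}{158} = - \frac{90}{79}$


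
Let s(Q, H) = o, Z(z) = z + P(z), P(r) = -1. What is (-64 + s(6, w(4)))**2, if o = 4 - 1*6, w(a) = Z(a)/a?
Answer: 4356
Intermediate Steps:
Z(z) = -1 + z (Z(z) = z - 1 = -1 + z)
w(a) = (-1 + a)/a
o = -2 (o = 4 - 6 = -2)
s(Q, H) = -2
(-64 + s(6, w(4)))**2 = (-64 - 2)**2 = (-66)**2 = 4356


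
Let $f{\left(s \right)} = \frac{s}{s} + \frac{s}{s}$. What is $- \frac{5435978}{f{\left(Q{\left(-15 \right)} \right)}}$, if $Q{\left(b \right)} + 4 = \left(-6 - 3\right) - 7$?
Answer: $-2717989$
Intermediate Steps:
$Q{\left(b \right)} = -20$ ($Q{\left(b \right)} = -4 - 16 = -20$)
$f{\left(s \right)} = 2$ ($f{\left(s \right)} = 1 + 1 = 2$)
$- \frac{5435978}{f{\left(Q{\left(-15 \right)} \right)}} = - \frac{5435978}{2} = \left(-5435978\right) \frac{1}{2} = -2717989$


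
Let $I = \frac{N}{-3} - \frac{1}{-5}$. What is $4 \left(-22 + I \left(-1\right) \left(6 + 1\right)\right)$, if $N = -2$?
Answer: $- \frac{1684}{15} \approx -112.27$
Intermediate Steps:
$I = \frac{13}{15}$ ($I = - \frac{2}{-3} - \frac{1}{-5} = \left(-2\right) \left(- \frac{1}{3}\right) - - \frac{1}{5} = \frac{2}{3} + \frac{1}{5} = \frac{13}{15} \approx 0.86667$)
$4 \left(-22 + I \left(-1\right) \left(6 + 1\right)\right) = 4 \left(-22 + \frac{13}{15} \left(-1\right) \left(6 + 1\right)\right) = 4 \left(-22 - \frac{91}{15}\right) = 4 \left(- \frac{421}{15}\right) = - \frac{1684}{15}$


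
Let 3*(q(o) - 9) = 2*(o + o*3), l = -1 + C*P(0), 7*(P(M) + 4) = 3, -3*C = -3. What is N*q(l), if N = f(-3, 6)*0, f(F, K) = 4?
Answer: 0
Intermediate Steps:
C = 1 (C = -⅓*(-3) = 1)
P(M) = -25/7 (P(M) = -4 + (⅐)*3 = -4 + 3/7 = -25/7)
l = -32/7 (l = -1 + 1*(-25/7) = -1 - 25/7 = -32/7 ≈ -4.5714)
q(o) = 9 + 8*o/3 (q(o) = 9 + (2*(o + o*3))/3 = 9 + (2*(o + 3*o))/3 = 9 + (2*(4*o))/3 = 9 + (8*o)/3 = 9 + 8*o/3)
N = 0 (N = 4*0 = 0)
N*q(l) = 0*(9 + (8/3)*(-32/7)) = 0*(9 - 256/21) = 0*(-67/21) = 0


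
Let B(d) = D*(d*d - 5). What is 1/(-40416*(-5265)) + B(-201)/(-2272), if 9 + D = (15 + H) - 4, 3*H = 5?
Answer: -984943957069/15108107040 ≈ -65.193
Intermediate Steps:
H = 5/3 (H = (⅓)*5 = 5/3 ≈ 1.6667)
D = 11/3 (D = -9 + ((15 + 5/3) - 4) = -9 + (50/3 - 4) = -9 + 38/3 = 11/3 ≈ 3.6667)
B(d) = -55/3 + 11*d²/3 (B(d) = 11*(d*d - 5)/3 = 11*(d² - 5)/3 = 11*(-5 + d²)/3 = -55/3 + 11*d²/3)
1/(-40416*(-5265)) + B(-201)/(-2272) = 1/(-40416*(-5265)) + (-55/3 + (11/3)*(-201)²)/(-2272) = -1/40416*(-1/5265) + (-55/3 + (11/3)*40401)*(-1/2272) = 1/212790240 + (-55/3 + 148137)*(-1/2272) = 1/212790240 + (444356/3)*(-1/2272) = 1/212790240 - 111089/1704 = -984943957069/15108107040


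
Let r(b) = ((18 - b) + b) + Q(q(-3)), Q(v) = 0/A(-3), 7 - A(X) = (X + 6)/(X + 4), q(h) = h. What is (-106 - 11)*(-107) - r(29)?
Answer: 12501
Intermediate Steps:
A(X) = 7 - (6 + X)/(4 + X) (A(X) = 7 - (X + 6)/(X + 4) = 7 - (6 + X)/(4 + X))
Q(v) = 0 (Q(v) = 0/((2*(11 + 3*(-3))/(4 - 3))) = 0/((2*(11 - 9)/1)) = 0/((2*1*2)) = 0/4 = 0*(¼) = 0)
r(b) = 18 (r(b) = ((18 - b) + b) + 0 = 18 + 0 = 18)
(-106 - 11)*(-107) - r(29) = (-106 - 11)*(-107) - 1*18 = -117*(-107) - 18 = 12519 - 18 = 12501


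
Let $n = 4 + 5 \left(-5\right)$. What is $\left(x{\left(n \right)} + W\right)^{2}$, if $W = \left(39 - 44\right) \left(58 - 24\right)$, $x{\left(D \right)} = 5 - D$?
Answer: $20736$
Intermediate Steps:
$n = -21$ ($n = 4 - 25 = -21$)
$W = -170$ ($W = \left(-5\right) 34 = -170$)
$\left(x{\left(n \right)} + W\right)^{2} = \left(\left(5 - -21\right) - 170\right)^{2} = \left(\left(5 + 21\right) - 170\right)^{2} = \left(26 - 170\right)^{2} = \left(-144\right)^{2} = 20736$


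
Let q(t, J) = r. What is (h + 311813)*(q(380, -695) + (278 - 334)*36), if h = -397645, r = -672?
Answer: 230716416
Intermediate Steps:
q(t, J) = -672
(h + 311813)*(q(380, -695) + (278 - 334)*36) = (-397645 + 311813)*(-672 + (278 - 334)*36) = -85832*(-672 - 56*36) = -85832*(-672 - 2016) = -85832*(-2688) = 230716416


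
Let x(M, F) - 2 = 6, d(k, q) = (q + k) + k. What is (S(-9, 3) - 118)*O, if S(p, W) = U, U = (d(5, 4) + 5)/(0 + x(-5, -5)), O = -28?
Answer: 6475/2 ≈ 3237.5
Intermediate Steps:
d(k, q) = q + 2*k (d(k, q) = (k + q) + k = q + 2*k)
x(M, F) = 8 (x(M, F) = 2 + 6 = 8)
U = 19/8 (U = ((4 + 2*5) + 5)/(0 + 8) = ((4 + 10) + 5)/8 = (14 + 5)*(1/8) = 19*(1/8) = 19/8 ≈ 2.3750)
S(p, W) = 19/8
(S(-9, 3) - 118)*O = (19/8 - 118)*(-28) = -925/8*(-28) = 6475/2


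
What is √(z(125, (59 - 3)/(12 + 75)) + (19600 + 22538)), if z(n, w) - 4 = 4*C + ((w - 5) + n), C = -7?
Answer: √319674018/87 ≈ 205.51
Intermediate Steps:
z(n, w) = -29 + n + w (z(n, w) = 4 + (4*(-7) + ((w - 5) + n)) = 4 + (-28 + ((-5 + w) + n)) = 4 + (-28 + (-5 + n + w)) = 4 + (-33 + n + w) = -29 + n + w)
√(z(125, (59 - 3)/(12 + 75)) + (19600 + 22538)) = √((-29 + 125 + (59 - 3)/(12 + 75)) + (19600 + 22538)) = √((-29 + 125 + 56/87) + 42138) = √(8408/87 + 42138) = √(3674414/87) = √319674018/87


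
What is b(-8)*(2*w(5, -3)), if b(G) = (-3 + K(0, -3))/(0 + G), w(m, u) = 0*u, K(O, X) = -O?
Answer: 0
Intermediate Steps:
w(m, u) = 0
b(G) = -3/G (b(G) = (-3 - 1*0)/(0 + G) = (-3 + 0)/G = -3/G)
b(-8)*(2*w(5, -3)) = (-3/(-8))*(2*0) = -3*(-1/8)*0 = (3/8)*0 = 0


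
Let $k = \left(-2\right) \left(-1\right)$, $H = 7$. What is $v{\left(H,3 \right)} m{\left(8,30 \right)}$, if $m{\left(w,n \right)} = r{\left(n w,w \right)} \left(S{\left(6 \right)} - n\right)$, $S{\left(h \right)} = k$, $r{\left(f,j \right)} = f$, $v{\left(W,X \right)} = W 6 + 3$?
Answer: $-302400$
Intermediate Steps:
$v{\left(W,X \right)} = 3 + 6 W$ ($v{\left(W,X \right)} = 6 W + 3 = 3 + 6 W$)
$k = 2$
$S{\left(h \right)} = 2$
$m{\left(w,n \right)} = n w \left(2 - n\right)$
$v{\left(H,3 \right)} m{\left(8,30 \right)} = \left(3 + 6 \cdot 7\right) 30 \cdot 8 \left(2 - 30\right) = \left(3 + 42\right) 30 \cdot 8 \left(2 - 30\right) = 45 \cdot 30 \cdot 8 \left(-28\right) = 45 \left(-6720\right) = -302400$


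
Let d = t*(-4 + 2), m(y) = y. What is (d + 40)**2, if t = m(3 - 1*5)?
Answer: 1936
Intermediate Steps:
t = -2 (t = 3 - 1*5 = 3 - 5 = -2)
d = 4 (d = -2*(-4 + 2) = -2*(-2) = 4)
(d + 40)**2 = (4 + 40)**2 = 44**2 = 1936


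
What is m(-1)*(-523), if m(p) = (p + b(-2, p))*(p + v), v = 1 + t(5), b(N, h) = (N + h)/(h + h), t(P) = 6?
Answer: -1569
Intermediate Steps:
b(N, h) = (N + h)/(2*h) (b(N, h) = (N + h)/((2*h)) = (N + h)*(1/(2*h)) = (N + h)/(2*h))
v = 7 (v = 1 + 6 = 7)
m(p) = (7 + p)*(p + (-2 + p)/(2*p)) (m(p) = (p + (-2 + p)/(2*p))*(p + 7) = (p + (-2 + p)/(2*p))*(7 + p) = (7 + p)*(p + (-2 + p)/(2*p)))
m(-1)*(-523) = (5/2 + (-1)² - 7/(-1) + (15/2)*(-1))*(-523) = (5/2 + 1 - 7*(-1) - 15/2)*(-523) = (5/2 + 1 + 7 - 15/2)*(-523) = 3*(-523) = -1569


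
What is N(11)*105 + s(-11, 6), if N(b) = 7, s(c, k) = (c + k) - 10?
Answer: 720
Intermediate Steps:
s(c, k) = -10 + c + k
N(11)*105 + s(-11, 6) = 7*105 + (-10 - 11 + 6) = 735 - 15 = 720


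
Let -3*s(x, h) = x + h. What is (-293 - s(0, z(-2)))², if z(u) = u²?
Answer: 765625/9 ≈ 85070.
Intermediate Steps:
s(x, h) = -h/3 - x/3 (s(x, h) = -(x + h)/3 = -(h + x)/3 = -h/3 - x/3)
(-293 - s(0, z(-2)))² = (-293 - (-⅓*(-2)² - ⅓*0))² = (-293 - (-⅓*4 + 0))² = (-293 - (-4/3 + 0))² = (-293 - 1*(-4/3))² = (-293 + 4/3)² = (-875/3)² = 765625/9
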